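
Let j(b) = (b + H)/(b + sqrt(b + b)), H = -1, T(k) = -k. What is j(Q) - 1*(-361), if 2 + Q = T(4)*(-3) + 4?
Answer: 4345/12 - 13*sqrt(7)/84 ≈ 361.67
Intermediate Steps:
Q = 14 (Q = -2 + (-1*4*(-3) + 4) = -2 + (-4*(-3) + 4) = -2 + (12 + 4) = -2 + 16 = 14)
j(b) = (-1 + b)/(b + sqrt(2)*sqrt(b)) (j(b) = (b - 1)/(b + sqrt(b + b)) = (-1 + b)/(b + sqrt(2*b)) = (-1 + b)/(b + sqrt(2)*sqrt(b)))
j(Q) - 1*(-361) = (-1 + 14)/(14 + sqrt(2)*sqrt(14)) - 1*(-361) = 13/(14 + 2*sqrt(7)) + 361 = 361 + 13/(14 + 2*sqrt(7))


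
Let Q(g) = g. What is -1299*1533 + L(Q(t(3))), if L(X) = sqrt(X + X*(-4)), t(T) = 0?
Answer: -1991367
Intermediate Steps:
L(X) = sqrt(3)*sqrt(-X) (L(X) = sqrt(X - 4*X) = sqrt(-3*X) = sqrt(3)*sqrt(-X))
-1299*1533 + L(Q(t(3))) = -1299*1533 + sqrt(3)*sqrt(-1*0) = -1991367 + sqrt(3)*sqrt(0) = -1991367 + sqrt(3)*0 = -1991367 + 0 = -1991367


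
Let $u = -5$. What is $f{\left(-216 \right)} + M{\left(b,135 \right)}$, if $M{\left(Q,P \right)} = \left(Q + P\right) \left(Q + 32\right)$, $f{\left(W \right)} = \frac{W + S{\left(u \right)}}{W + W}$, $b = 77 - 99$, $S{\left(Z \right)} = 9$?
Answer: $\frac{54263}{48} \approx 1130.5$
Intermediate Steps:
$b = -22$ ($b = 77 - 99 = -22$)
$f{\left(W \right)} = \frac{9 + W}{2 W}$ ($f{\left(W \right)} = \frac{W + 9}{W + W} = \frac{9 + W}{2 W}$)
$M{\left(Q,P \right)} = \left(32 + Q\right) \left(P + Q\right)$ ($M{\left(Q,P \right)} = \left(P + Q\right) \left(32 + Q\right) = \left(32 + Q\right) \left(P + Q\right)$)
$f{\left(-216 \right)} + M{\left(b,135 \right)} = \frac{9 - 216}{2 \left(-216\right)} + \left(\left(-22\right)^{2} + 32 \cdot 135 + 32 \left(-22\right) + 135 \left(-22\right)\right) = \frac{1}{2} \left(- \frac{1}{216}\right) \left(-207\right) + \left(484 + 4320 - 704 - 2970\right) = \frac{23}{48} + 1130 = \frac{54263}{48}$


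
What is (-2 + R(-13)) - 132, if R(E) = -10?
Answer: -144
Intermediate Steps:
(-2 + R(-13)) - 132 = (-2 - 10) - 132 = -12 - 132 = -144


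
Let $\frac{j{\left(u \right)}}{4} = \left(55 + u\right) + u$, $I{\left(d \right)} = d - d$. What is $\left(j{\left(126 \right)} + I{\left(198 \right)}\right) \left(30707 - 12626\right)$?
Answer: $22203468$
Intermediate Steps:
$I{\left(d \right)} = 0$
$j{\left(u \right)} = 220 + 8 u$ ($j{\left(u \right)} = 4 \left(\left(55 + u\right) + u\right) = 4 \left(55 + 2 u\right) = 220 + 8 u$)
$\left(j{\left(126 \right)} + I{\left(198 \right)}\right) \left(30707 - 12626\right) = \left(\left(220 + 8 \cdot 126\right) + 0\right) \left(30707 - 12626\right) = \left(\left(220 + 1008\right) + 0\right) 18081 = \left(1228 + 0\right) 18081 = 1228 \cdot 18081 = 22203468$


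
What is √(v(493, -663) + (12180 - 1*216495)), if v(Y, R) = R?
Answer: I*√204978 ≈ 452.75*I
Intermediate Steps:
√(v(493, -663) + (12180 - 1*216495)) = √(-663 + (12180 - 1*216495)) = √(-663 + (12180 - 216495)) = √(-663 - 204315) = √(-204978) = I*√204978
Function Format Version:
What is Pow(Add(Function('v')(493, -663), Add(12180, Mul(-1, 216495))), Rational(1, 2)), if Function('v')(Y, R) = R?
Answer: Mul(I, Pow(204978, Rational(1, 2))) ≈ Mul(452.75, I)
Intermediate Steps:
Pow(Add(Function('v')(493, -663), Add(12180, Mul(-1, 216495))), Rational(1, 2)) = Pow(Add(-663, Add(12180, Mul(-1, 216495))), Rational(1, 2)) = Pow(Add(-663, Add(12180, -216495)), Rational(1, 2)) = Pow(Add(-663, -204315), Rational(1, 2)) = Pow(-204978, Rational(1, 2)) = Mul(I, Pow(204978, Rational(1, 2)))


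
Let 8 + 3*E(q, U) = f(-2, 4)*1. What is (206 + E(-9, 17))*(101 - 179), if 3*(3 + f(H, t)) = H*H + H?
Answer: -47398/3 ≈ -15799.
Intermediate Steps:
f(H, t) = -3 + H/3 + H**2/3 (f(H, t) = -3 + (H*H + H)/3 = -3 + (H**2 + H)/3 = -3 + (H + H**2)/3 = -3 + (H/3 + H**2/3) = -3 + H/3 + H**2/3)
E(q, U) = -31/9 (E(q, U) = -8/3 + ((-3 + (1/3)*(-2) + (1/3)*(-2)**2)*1)/3 = -8/3 + ((-3 - 2/3 + (1/3)*4)*1)/3 = -8/3 + ((-3 - 2/3 + 4/3)*1)/3 = -8/3 + (-7/3*1)/3 = -8/3 + (1/3)*(-7/3) = -8/3 - 7/9 = -31/9)
(206 + E(-9, 17))*(101 - 179) = (206 - 31/9)*(101 - 179) = (1823/9)*(-78) = -47398/3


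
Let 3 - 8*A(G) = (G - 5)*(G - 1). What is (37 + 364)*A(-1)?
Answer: -3609/8 ≈ -451.13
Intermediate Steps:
A(G) = 3/8 - (-1 + G)*(-5 + G)/8 (A(G) = 3/8 - (G - 5)*(G - 1)/8 = 3/8 - (-5 + G)*(-1 + G)/8 = 3/8 - (-1 + G)*(-5 + G)/8)
(37 + 364)*A(-1) = (37 + 364)*(-¼ - ⅛*(-1)² + (¾)*(-1)) = 401*(-¼ - ⅛*1 - ¾) = 401*(-¼ - ⅛ - ¾) = 401*(-9/8) = -3609/8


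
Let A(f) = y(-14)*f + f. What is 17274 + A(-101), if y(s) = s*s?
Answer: -2623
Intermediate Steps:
y(s) = s²
A(f) = 197*f (A(f) = (-14)²*f + f = 196*f + f = 197*f)
17274 + A(-101) = 17274 + 197*(-101) = 17274 - 19897 = -2623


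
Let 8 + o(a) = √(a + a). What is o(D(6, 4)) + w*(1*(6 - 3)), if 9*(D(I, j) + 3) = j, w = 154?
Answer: 454 + I*√46/3 ≈ 454.0 + 2.2608*I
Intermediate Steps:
D(I, j) = -3 + j/9
o(a) = -8 + √2*√a (o(a) = -8 + √(a + a) = -8 + √(2*a) = -8 + √2*√a)
o(D(6, 4)) + w*(1*(6 - 3)) = (-8 + √2*√(-3 + (⅑)*4)) + 154*(1*(6 - 3)) = (-8 + √2*√(-3 + 4/9)) + 154*(1*3) = (-8 + √2*√(-23/9)) + 154*3 = (-8 + √2*(I*√23/3)) + 462 = (-8 + I*√46/3) + 462 = 454 + I*√46/3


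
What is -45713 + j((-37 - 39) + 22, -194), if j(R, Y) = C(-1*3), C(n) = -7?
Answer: -45720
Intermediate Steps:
j(R, Y) = -7
-45713 + j((-37 - 39) + 22, -194) = -45713 - 7 = -45720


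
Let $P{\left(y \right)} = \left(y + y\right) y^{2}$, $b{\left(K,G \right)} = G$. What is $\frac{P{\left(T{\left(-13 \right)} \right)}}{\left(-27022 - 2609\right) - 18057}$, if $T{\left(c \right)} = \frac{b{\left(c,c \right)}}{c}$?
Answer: $- \frac{1}{23844} \approx -4.1939 \cdot 10^{-5}$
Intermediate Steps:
$T{\left(c \right)} = 1$ ($T{\left(c \right)} = \frac{c}{c} = 1$)
$P{\left(y \right)} = 2 y^{3}$ ($P{\left(y \right)} = 2 y y^{2} = 2 y^{3}$)
$\frac{P{\left(T{\left(-13 \right)} \right)}}{\left(-27022 - 2609\right) - 18057} = \frac{2 \cdot 1^{3}}{\left(-27022 - 2609\right) - 18057} = \frac{2 \cdot 1}{-29631 - 18057} = \frac{2}{-47688} = 2 \left(- \frac{1}{47688}\right) = - \frac{1}{23844}$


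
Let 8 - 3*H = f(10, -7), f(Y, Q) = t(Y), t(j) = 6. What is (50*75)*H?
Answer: 2500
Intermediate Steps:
f(Y, Q) = 6
H = ⅔ (H = 8/3 - ⅓*6 = 8/3 - 2 = ⅔ ≈ 0.66667)
(50*75)*H = (50*75)*(⅔) = 3750*(⅔) = 2500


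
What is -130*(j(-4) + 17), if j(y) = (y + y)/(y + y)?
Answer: -2340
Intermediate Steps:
j(y) = 1 (j(y) = (2*y)/((2*y)) = (2*y)*(1/(2*y)) = 1)
-130*(j(-4) + 17) = -130*(1 + 17) = -130*18 = -2340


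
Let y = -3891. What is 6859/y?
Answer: -6859/3891 ≈ -1.7628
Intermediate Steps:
6859/y = 6859/(-3891) = 6859*(-1/3891) = -6859/3891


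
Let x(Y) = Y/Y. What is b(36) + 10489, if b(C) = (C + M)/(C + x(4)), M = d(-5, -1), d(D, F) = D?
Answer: 388124/37 ≈ 10490.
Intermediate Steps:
M = -5
x(Y) = 1
b(C) = (-5 + C)/(1 + C) (b(C) = (C - 5)/(C + 1) = (-5 + C)/(1 + C))
b(36) + 10489 = (-5 + 36)/(1 + 36) + 10489 = 31/37 + 10489 = 388124/37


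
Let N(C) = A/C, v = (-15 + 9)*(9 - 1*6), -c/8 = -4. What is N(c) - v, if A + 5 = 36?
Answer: 607/32 ≈ 18.969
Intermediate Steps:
A = 31 (A = -5 + 36 = 31)
c = 32 (c = -8*(-4) = 32)
v = -18 (v = -6*(9 - 6) = -6*3 = -18)
N(C) = 31/C
N(c) - v = 31/32 - 1*(-18) = 31*(1/32) + 18 = 31/32 + 18 = 607/32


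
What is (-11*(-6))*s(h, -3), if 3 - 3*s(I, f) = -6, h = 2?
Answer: 198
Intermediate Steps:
s(I, f) = 3 (s(I, f) = 1 - ⅓*(-6) = 1 + 2 = 3)
(-11*(-6))*s(h, -3) = -11*(-6)*3 = 66*3 = 198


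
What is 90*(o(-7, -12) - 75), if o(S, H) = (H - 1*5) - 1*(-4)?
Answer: -7920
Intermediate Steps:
o(S, H) = -1 + H (o(S, H) = (H - 5) + 4 = (-5 + H) + 4 = -1 + H)
90*(o(-7, -12) - 75) = 90*((-1 - 12) - 75) = 90*(-13 - 75) = 90*(-88) = -7920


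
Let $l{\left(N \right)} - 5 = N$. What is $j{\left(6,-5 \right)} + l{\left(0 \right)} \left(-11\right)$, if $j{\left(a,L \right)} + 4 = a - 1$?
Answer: $-54$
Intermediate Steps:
$j{\left(a,L \right)} = -5 + a$ ($j{\left(a,L \right)} = -4 + \left(a - 1\right) = -4 + \left(-1 + a\right) = -5 + a$)
$l{\left(N \right)} = 5 + N$
$j{\left(6,-5 \right)} + l{\left(0 \right)} \left(-11\right) = \left(-5 + 6\right) + \left(5 + 0\right) \left(-11\right) = 1 + 5 \left(-11\right) = 1 - 55 = -54$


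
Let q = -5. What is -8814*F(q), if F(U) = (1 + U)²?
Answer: -141024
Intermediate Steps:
-8814*F(q) = -8814*(1 - 5)² = -8814*(-4)² = -8814*16 = -141024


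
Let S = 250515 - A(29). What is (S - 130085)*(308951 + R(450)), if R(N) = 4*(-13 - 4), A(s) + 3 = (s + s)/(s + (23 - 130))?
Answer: 483599168276/13 ≈ 3.7200e+10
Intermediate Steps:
A(s) = -3 + 2*s/(-107 + s) (A(s) = -3 + (s + s)/(s + (23 - 130)) = -3 + (2*s)/(s - 107) = -3 + (2*s)/(-107 + s) = -3 + 2*s/(-107 + s))
R(N) = -68 (R(N) = 4*(-17) = -68)
S = 9770231/39 (S = 250515 - (321 - 1*29)/(-107 + 29) = 250515 - (321 - 29)/(-78) = 250515 - (-1)*292/78 = 250515 - 1*(-146/39) = 250515 + 146/39 = 9770231/39 ≈ 2.5052e+5)
(S - 130085)*(308951 + R(450)) = (9770231/39 - 130085)*(308951 - 68) = (4696916/39)*308883 = 483599168276/13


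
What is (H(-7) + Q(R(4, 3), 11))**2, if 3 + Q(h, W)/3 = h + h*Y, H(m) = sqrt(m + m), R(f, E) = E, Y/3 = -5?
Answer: (135 - I*sqrt(14))**2 ≈ 18211.0 - 1010.2*I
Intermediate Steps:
Y = -15 (Y = 3*(-5) = -15)
H(m) = sqrt(2)*sqrt(m) (H(m) = sqrt(2*m) = sqrt(2)*sqrt(m))
Q(h, W) = -9 - 42*h (Q(h, W) = -9 + 3*(h + h*(-15)) = -9 + 3*(h - 15*h) = -9 + 3*(-14*h) = -9 - 42*h)
(H(-7) + Q(R(4, 3), 11))**2 = (sqrt(2)*sqrt(-7) + (-9 - 42*3))**2 = (sqrt(2)*(I*sqrt(7)) + (-9 - 126))**2 = (I*sqrt(14) - 135)**2 = (-135 + I*sqrt(14))**2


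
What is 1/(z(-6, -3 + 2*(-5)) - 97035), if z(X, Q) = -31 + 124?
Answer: -1/96942 ≈ -1.0315e-5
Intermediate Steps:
z(X, Q) = 93
1/(z(-6, -3 + 2*(-5)) - 97035) = 1/(93 - 97035) = 1/(-96942) = -1/96942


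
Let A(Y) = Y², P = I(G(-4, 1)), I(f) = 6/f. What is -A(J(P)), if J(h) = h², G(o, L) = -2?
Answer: -81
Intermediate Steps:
P = -3 (P = 6/(-2) = 6*(-½) = -3)
-A(J(P)) = -((-3)²)² = -1*9² = -1*81 = -81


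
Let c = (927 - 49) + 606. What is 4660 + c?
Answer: 6144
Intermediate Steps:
c = 1484 (c = 878 + 606 = 1484)
4660 + c = 4660 + 1484 = 6144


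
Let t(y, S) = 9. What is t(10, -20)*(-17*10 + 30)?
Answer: -1260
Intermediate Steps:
t(10, -20)*(-17*10 + 30) = 9*(-17*10 + 30) = 9*(-170 + 30) = 9*(-140) = -1260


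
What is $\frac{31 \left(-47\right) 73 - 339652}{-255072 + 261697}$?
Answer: $- \frac{446013}{6625} \approx -67.323$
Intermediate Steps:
$\frac{31 \left(-47\right) 73 - 339652}{-255072 + 261697} = \frac{\left(-1457\right) 73 - 339652}{6625} = \left(-106361 - 339652\right) \frac{1}{6625} = \left(-446013\right) \frac{1}{6625} = - \frac{446013}{6625}$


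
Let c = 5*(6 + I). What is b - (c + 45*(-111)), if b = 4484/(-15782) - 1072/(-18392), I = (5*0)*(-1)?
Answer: 90067998721/18141409 ≈ 4964.8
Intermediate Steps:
I = 0 (I = 0*(-1) = 0)
c = 30 (c = 5*(6 + 0) = 5*6 = 30)
b = -4096964/18141409 (b = 4484*(-1/15782) - 1072*(-1/18392) = -2242/7891 + 134/2299 = -4096964/18141409 ≈ -0.22583)
b - (c + 45*(-111)) = -4096964/18141409 - (30 + 45*(-111)) = -4096964/18141409 - (30 - 4995) = -4096964/18141409 - 1*(-4965) = -4096964/18141409 + 4965 = 90067998721/18141409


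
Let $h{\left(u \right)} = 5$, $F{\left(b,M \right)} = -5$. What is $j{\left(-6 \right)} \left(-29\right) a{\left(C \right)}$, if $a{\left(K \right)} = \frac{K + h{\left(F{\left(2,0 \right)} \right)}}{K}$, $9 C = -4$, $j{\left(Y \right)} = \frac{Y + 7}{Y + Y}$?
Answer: $- \frac{1189}{48} \approx -24.771$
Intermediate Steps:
$j{\left(Y \right)} = \frac{7 + Y}{2 Y}$
$C = - \frac{4}{9}$ ($C = \frac{1}{9} \left(-4\right) = - \frac{4}{9} \approx -0.44444$)
$a{\left(K \right)} = \frac{5 + K}{K}$ ($a{\left(K \right)} = \frac{K + 5}{K} = \frac{5 + K}{K}$)
$j{\left(-6 \right)} \left(-29\right) a{\left(C \right)} = \frac{7 - 6}{2 \left(-6\right)} \left(-29\right) \frac{5 - \frac{4}{9}}{- \frac{4}{9}} = \frac{1}{2} \left(- \frac{1}{6}\right) 1 \left(-29\right) \left(\left(- \frac{9}{4}\right) \frac{41}{9}\right) = \left(- \frac{1}{12}\right) \left(-29\right) \left(- \frac{41}{4}\right) = \frac{29}{12} \left(- \frac{41}{4}\right) = - \frac{1189}{48}$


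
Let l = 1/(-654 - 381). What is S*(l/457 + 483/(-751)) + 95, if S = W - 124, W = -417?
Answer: 157341247051/355219245 ≈ 442.94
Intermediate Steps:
l = -1/1035 (l = 1/(-1035) = -1/1035 ≈ -0.00096618)
S = -541 (S = -417 - 124 = -541)
S*(l/457 + 483/(-751)) + 95 = -541*(-1/1035/457 + 483/(-751)) + 95 = -541*(-1/1035*1/457 + 483*(-1/751)) + 95 = -541*(-1/472995 - 483/751) + 95 = -541*(-228457336/355219245) + 95 = 123595418776/355219245 + 95 = 157341247051/355219245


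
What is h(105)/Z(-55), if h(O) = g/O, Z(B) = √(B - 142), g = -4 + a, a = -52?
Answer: 8*I*√197/2955 ≈ 0.037998*I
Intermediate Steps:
g = -56 (g = -4 - 52 = -56)
Z(B) = √(-142 + B)
h(O) = -56/O
h(105)/Z(-55) = (-56/105)/(√(-142 - 55)) = (-56*1/105)/(√(-197)) = -8*(-I*√197/197)/15 = -(-8)*I*√197/2955 = 8*I*√197/2955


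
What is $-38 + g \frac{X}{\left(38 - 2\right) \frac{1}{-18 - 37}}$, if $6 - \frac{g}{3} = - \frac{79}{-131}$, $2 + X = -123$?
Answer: $\frac{4800889}{1572} \approx 3054.0$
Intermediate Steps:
$X = -125$ ($X = -2 - 123 = -125$)
$g = \frac{2121}{131}$ ($g = 18 - 3 \left(- \frac{79}{-131}\right) = 18 - 3 \left(\left(-79\right) \left(- \frac{1}{131}\right)\right) = 18 - \frac{237}{131} = \frac{2121}{131} \approx 16.191$)
$-38 + g \frac{X}{\left(38 - 2\right) \frac{1}{-18 - 37}} = -38 + \frac{2121 \left(- \frac{125}{\left(38 - 2\right) \frac{1}{-18 - 37}}\right)}{131} = -38 + \frac{2121 \left(- \frac{125}{36 \frac{1}{-55}}\right)}{131} = -38 + \frac{2121 \left(- \frac{125}{36 \left(- \frac{1}{55}\right)}\right)}{131} = -38 + \frac{2121 \left(- \frac{125}{- \frac{36}{55}}\right)}{131} = -38 + \frac{2121 \left(\left(-125\right) \left(- \frac{55}{36}\right)\right)}{131} = -38 + \frac{2121}{131} \cdot \frac{6875}{36} = -38 + \frac{4860625}{1572} = \frac{4800889}{1572}$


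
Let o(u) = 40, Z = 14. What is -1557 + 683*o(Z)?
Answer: 25763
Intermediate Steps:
-1557 + 683*o(Z) = -1557 + 683*40 = -1557 + 27320 = 25763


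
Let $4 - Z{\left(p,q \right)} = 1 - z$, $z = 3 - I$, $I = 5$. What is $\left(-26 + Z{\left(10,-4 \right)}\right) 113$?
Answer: $-2825$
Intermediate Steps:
$z = -2$ ($z = 3 - 5 = -2$)
$Z{\left(p,q \right)} = 1$ ($Z{\left(p,q \right)} = 4 - \left(1 - -2\right) = 4 - \left(1 + 2\right) = 4 - 3 = 1$)
$\left(-26 + Z{\left(10,-4 \right)}\right) 113 = \left(-26 + 1\right) 113 = \left(-25\right) 113 = -2825$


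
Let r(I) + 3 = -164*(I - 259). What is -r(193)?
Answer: -10821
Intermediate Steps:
r(I) = 42473 - 164*I (r(I) = -3 - 164*(I - 259) = -3 - 164*(-259 + I) = -3 + (42476 - 164*I) = 42473 - 164*I)
-r(193) = -(42473 - 164*193) = -(42473 - 31652) = -1*10821 = -10821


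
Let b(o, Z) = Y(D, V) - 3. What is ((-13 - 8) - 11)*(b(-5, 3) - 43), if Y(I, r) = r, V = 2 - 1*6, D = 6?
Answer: 1600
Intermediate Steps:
V = -4 (V = 2 - 6 = -4)
b(o, Z) = -7 (b(o, Z) = -4 - 3 = -7)
((-13 - 8) - 11)*(b(-5, 3) - 43) = ((-13 - 8) - 11)*(-7 - 43) = (-21 - 11)*(-50) = -32*(-50) = 1600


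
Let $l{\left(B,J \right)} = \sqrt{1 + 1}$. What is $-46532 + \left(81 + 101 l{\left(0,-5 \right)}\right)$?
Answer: $-46451 + 101 \sqrt{2} \approx -46308.0$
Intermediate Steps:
$l{\left(B,J \right)} = \sqrt{2}$
$-46532 + \left(81 + 101 l{\left(0,-5 \right)}\right) = -46532 + \left(81 + 101 \sqrt{2}\right) = -46451 + 101 \sqrt{2}$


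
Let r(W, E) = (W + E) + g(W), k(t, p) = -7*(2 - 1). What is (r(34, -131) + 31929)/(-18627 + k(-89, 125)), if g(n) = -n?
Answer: -15899/9317 ≈ -1.7065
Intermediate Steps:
k(t, p) = -7 (k(t, p) = -7*1 = -7)
r(W, E) = E (r(W, E) = (W + E) - W = (E + W) - W = E)
(r(34, -131) + 31929)/(-18627 + k(-89, 125)) = (-131 + 31929)/(-18627 - 7) = 31798/(-18634) = 31798*(-1/18634) = -15899/9317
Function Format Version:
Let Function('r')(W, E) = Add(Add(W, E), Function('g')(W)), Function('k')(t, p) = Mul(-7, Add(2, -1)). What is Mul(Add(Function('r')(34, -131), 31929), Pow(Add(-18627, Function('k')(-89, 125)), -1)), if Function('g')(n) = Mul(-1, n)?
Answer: Rational(-15899, 9317) ≈ -1.7065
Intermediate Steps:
Function('k')(t, p) = -7 (Function('k')(t, p) = Mul(-7, 1) = -7)
Function('r')(W, E) = E (Function('r')(W, E) = Add(Add(W, E), Mul(-1, W)) = Add(Add(E, W), Mul(-1, W)) = E)
Mul(Add(Function('r')(34, -131), 31929), Pow(Add(-18627, Function('k')(-89, 125)), -1)) = Mul(Add(-131, 31929), Pow(Add(-18627, -7), -1)) = Mul(31798, Pow(-18634, -1)) = Mul(31798, Rational(-1, 18634)) = Rational(-15899, 9317)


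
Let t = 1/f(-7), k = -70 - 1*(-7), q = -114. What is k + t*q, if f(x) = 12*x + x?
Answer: -5619/91 ≈ -61.747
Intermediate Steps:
k = -63 (k = -70 + 7 = -63)
f(x) = 13*x
t = -1/91 (t = 1/(13*(-7)) = 1/(-91) = -1/91 ≈ -0.010989)
k + t*q = -63 - 1/91*(-114) = -63 + 114/91 = -5619/91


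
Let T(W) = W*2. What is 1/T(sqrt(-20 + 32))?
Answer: sqrt(3)/12 ≈ 0.14434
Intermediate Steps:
T(W) = 2*W
1/T(sqrt(-20 + 32)) = 1/(2*sqrt(-20 + 32)) = 1/(2*sqrt(12)) = 1/(2*(2*sqrt(3))) = 1/(4*sqrt(3)) = sqrt(3)/12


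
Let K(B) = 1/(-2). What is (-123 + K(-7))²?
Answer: 61009/4 ≈ 15252.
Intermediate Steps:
K(B) = -½
(-123 + K(-7))² = (-123 - ½)² = (-247/2)² = 61009/4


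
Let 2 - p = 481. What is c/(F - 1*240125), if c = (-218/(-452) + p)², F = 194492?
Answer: -11695341025/2330751108 ≈ -5.0178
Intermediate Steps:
p = -479 (p = 2 - 1*481 = 2 - 481 = -479)
c = 11695341025/51076 (c = (-218/(-452) - 479)² = (-218*(-1/452) - 479)² = (109/226 - 479)² = (-108145/226)² = 11695341025/51076 ≈ 2.2898e+5)
c/(F - 1*240125) = 11695341025/(51076*(194492 - 1*240125)) = 11695341025/(51076*(194492 - 240125)) = (11695341025/51076)/(-45633) = (11695341025/51076)*(-1/45633) = -11695341025/2330751108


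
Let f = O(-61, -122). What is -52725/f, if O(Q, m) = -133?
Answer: 2775/7 ≈ 396.43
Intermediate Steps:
f = -133
-52725/f = -52725/(-133) = -52725*(-1/133) = 2775/7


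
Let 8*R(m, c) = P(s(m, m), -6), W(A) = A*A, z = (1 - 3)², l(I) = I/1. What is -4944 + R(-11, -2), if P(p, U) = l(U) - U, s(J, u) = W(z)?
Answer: -4944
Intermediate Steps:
l(I) = I (l(I) = I*1 = I)
z = 4 (z = (-2)² = 4)
W(A) = A²
s(J, u) = 16 (s(J, u) = 4² = 16)
P(p, U) = 0 (P(p, U) = U - U = 0)
R(m, c) = 0 (R(m, c) = (⅛)*0 = 0)
-4944 + R(-11, -2) = -4944 + 0 = -4944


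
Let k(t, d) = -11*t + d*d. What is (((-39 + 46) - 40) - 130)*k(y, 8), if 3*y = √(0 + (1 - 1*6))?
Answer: -10432 + 1793*I*√5/3 ≈ -10432.0 + 1336.4*I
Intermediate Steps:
y = I*√5/3 (y = √(0 + (1 - 1*6))/3 = √(0 + (1 - 6))/3 = √(0 - 5)/3 = √(-5)/3 = (I*√5)/3 = I*√5/3 ≈ 0.74536*I)
k(t, d) = d² - 11*t (k(t, d) = -11*t + d² = d² - 11*t)
(((-39 + 46) - 40) - 130)*k(y, 8) = (((-39 + 46) - 40) - 130)*(8² - 11*I*√5/3) = ((7 - 40) - 130)*(64 - 11*I*√5/3) = (-33 - 130)*(64 - 11*I*√5/3) = -163*(64 - 11*I*√5/3) = -10432 + 1793*I*√5/3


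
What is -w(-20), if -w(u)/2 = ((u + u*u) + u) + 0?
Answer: 720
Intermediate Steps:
w(u) = -4*u - 2*u² (w(u) = -2*(((u + u*u) + u) + 0) = -2*(((u + u²) + u) + 0) = -2*((u² + 2*u) + 0) = -2*(u² + 2*u) = -4*u - 2*u²)
-w(-20) = -(-2)*(-20)*(2 - 20) = -(-2)*(-20)*(-18) = -1*(-720) = 720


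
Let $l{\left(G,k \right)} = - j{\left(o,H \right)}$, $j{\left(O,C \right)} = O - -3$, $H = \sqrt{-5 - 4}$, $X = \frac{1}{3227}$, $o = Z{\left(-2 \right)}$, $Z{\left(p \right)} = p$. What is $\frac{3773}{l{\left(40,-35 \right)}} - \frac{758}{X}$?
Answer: $-2449839$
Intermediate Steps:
$o = -2$
$X = \frac{1}{3227} \approx 0.00030989$
$H = 3 i$ ($H = \sqrt{-9} = 3 i \approx 3.0 i$)
$j{\left(O,C \right)} = 3 + O$ ($j{\left(O,C \right)} = O + 3 = 3 + O$)
$l{\left(G,k \right)} = -1$ ($l{\left(G,k \right)} = - (3 - 2) = \left(-1\right) 1 = -1$)
$\frac{3773}{l{\left(40,-35 \right)}} - \frac{758}{X} = \frac{3773}{-1} - 758 \frac{1}{\frac{1}{3227}} = 3773 \left(-1\right) - 2446066 = -3773 - 2446066 = -2449839$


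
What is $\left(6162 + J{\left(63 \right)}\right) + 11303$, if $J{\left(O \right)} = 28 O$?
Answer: $19229$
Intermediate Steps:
$\left(6162 + J{\left(63 \right)}\right) + 11303 = \left(6162 + 28 \cdot 63\right) + 11303 = \left(6162 + 1764\right) + 11303 = 7926 + 11303 = 19229$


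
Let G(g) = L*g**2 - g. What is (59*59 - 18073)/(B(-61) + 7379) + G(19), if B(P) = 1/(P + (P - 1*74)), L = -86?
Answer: -44931641427/1446283 ≈ -31067.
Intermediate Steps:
B(P) = 1/(-74 + 2*P) (B(P) = 1/(P + (P - 74)) = 1/(P + (-74 + P)) = 1/(-74 + 2*P))
G(g) = -g - 86*g**2 (G(g) = -86*g**2 - g = -g - 86*g**2)
(59*59 - 18073)/(B(-61) + 7379) + G(19) = (59*59 - 18073)/(1/(2*(-37 - 61)) + 7379) - 1*19*(1 + 86*19) = (3481 - 18073)/((1/2)/(-98) + 7379) - 1*19*(1 + 1634) = -14592/((1/2)*(-1/98) + 7379) - 1*19*1635 = -14592/(-1/196 + 7379) - 31065 = -14592/1446283/196 - 31065 = -14592*196/1446283 - 31065 = -2860032/1446283 - 31065 = -44931641427/1446283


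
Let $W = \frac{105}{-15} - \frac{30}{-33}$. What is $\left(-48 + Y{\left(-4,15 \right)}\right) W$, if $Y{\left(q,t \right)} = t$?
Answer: $201$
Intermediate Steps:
$W = - \frac{67}{11}$ ($W = 105 \left(- \frac{1}{15}\right) - - \frac{10}{11} = -7 + \frac{10}{11} = - \frac{67}{11} \approx -6.0909$)
$\left(-48 + Y{\left(-4,15 \right)}\right) W = \left(-48 + 15\right) \left(- \frac{67}{11}\right) = \left(-33\right) \left(- \frac{67}{11}\right) = 201$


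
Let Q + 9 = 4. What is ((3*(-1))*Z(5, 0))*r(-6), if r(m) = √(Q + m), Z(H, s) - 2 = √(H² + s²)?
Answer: -21*I*√11 ≈ -69.649*I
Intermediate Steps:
Z(H, s) = 2 + √(H² + s²)
Q = -5 (Q = -9 + 4 = -5)
r(m) = √(-5 + m)
((3*(-1))*Z(5, 0))*r(-6) = ((3*(-1))*(2 + √(5² + 0²)))*√(-5 - 6) = (-3*(2 + √(25 + 0)))*√(-11) = (-3*(2 + √25))*(I*√11) = (-3*(2 + 5))*(I*√11) = (-3*7)*(I*√11) = -21*I*√11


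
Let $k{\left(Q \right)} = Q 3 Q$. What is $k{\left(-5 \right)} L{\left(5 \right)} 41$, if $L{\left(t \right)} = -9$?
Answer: $-27675$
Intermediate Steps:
$k{\left(Q \right)} = 3 Q^{2}$ ($k{\left(Q \right)} = 3 Q Q = 3 Q^{2}$)
$k{\left(-5 \right)} L{\left(5 \right)} 41 = 3 \left(-5\right)^{2} \left(-9\right) 41 = 3 \cdot 25 \left(-9\right) 41 = 75 \left(-9\right) 41 = \left(-675\right) 41 = -27675$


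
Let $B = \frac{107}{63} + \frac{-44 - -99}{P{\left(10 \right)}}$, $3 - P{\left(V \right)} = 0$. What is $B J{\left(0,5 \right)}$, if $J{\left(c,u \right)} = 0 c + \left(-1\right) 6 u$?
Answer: $- \frac{12620}{21} \approx -600.95$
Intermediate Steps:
$P{\left(V \right)} = 3$ ($P{\left(V \right)} = 3 - 0 = 3 + 0 = 3$)
$B = \frac{1262}{63}$ ($B = \frac{107}{63} + \frac{-44 - -99}{3} = 107 \cdot \frac{1}{63} + \left(-44 + 99\right) \frac{1}{3} = \frac{107}{63} + 55 \cdot \frac{1}{3} = \frac{107}{63} + \frac{55}{3} = \frac{1262}{63} \approx 20.032$)
$J{\left(c,u \right)} = - 6 u$ ($J{\left(c,u \right)} = 0 - 6 u = - 6 u$)
$B J{\left(0,5 \right)} = \frac{1262 \left(\left(-6\right) 5\right)}{63} = \frac{1262}{63} \left(-30\right) = - \frac{12620}{21}$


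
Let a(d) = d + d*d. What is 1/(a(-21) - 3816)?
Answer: -1/3396 ≈ -0.00029446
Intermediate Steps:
a(d) = d + d²
1/(a(-21) - 3816) = 1/(-21*(1 - 21) - 3816) = 1/(-21*(-20) - 3816) = 1/(420 - 3816) = 1/(-3396) = -1/3396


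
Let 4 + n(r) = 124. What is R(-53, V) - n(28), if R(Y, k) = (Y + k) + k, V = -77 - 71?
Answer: -469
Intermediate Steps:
n(r) = 120 (n(r) = -4 + 124 = 120)
V = -148
R(Y, k) = Y + 2*k
R(-53, V) - n(28) = (-53 + 2*(-148)) - 1*120 = (-53 - 296) - 120 = -349 - 120 = -469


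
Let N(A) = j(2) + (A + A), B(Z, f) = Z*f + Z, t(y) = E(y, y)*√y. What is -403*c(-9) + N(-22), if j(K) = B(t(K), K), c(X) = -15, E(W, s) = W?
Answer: 6001 + 6*√2 ≈ 6009.5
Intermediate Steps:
t(y) = y^(3/2) (t(y) = y*√y = y^(3/2))
B(Z, f) = Z + Z*f
j(K) = K^(3/2)*(1 + K)
N(A) = 2*A + 6*√2 (N(A) = 2^(3/2)*(1 + 2) + (A + A) = (2*√2)*3 + 2*A = 6*√2 + 2*A = 2*A + 6*√2)
-403*c(-9) + N(-22) = -403*(-15) + (2*(-22) + 6*√2) = 6045 + (-44 + 6*√2) = 6001 + 6*√2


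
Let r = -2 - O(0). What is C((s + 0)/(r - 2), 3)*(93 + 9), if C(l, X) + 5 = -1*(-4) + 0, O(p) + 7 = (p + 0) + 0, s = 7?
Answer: -102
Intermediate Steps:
O(p) = -7 + p (O(p) = -7 + ((p + 0) + 0) = -7 + (p + 0) = -7 + p)
r = 5 (r = -2 - (-7 + 0) = -2 - 1*(-7) = -2 + 7 = 5)
C(l, X) = -1 (C(l, X) = -5 + (-1*(-4) + 0) = -5 + (4 + 0) = -5 + 4 = -1)
C((s + 0)/(r - 2), 3)*(93 + 9) = -(93 + 9) = -1*102 = -102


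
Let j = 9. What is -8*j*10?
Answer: -720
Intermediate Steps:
-8*j*10 = -8*9*10 = -72*10 = -720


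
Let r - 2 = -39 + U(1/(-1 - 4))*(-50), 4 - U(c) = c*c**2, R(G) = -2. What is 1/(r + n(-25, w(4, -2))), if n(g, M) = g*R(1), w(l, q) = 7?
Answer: -5/937 ≈ -0.0053362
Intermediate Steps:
U(c) = 4 - c**3 (U(c) = 4 - c*c**2 = 4 - c**3)
r = -1187/5 (r = 2 + (-39 + (4 - (1/(-1 - 4))**3)*(-50)) = 2 + (-39 + (4 - (1/(-5))**3)*(-50)) = 2 + (-39 + (4 - (-1/5)**3)*(-50)) = 2 + (-39 + (4 - 1*(-1/125))*(-50)) = 2 + (-39 + (4 + 1/125)*(-50)) = 2 + (-39 + (501/125)*(-50)) = 2 + (-39 - 1002/5) = 2 - 1197/5 = -1187/5 ≈ -237.40)
n(g, M) = -2*g (n(g, M) = g*(-2) = -2*g)
1/(r + n(-25, w(4, -2))) = 1/(-1187/5 - 2*(-25)) = 1/(-1187/5 + 50) = 1/(-937/5) = -5/937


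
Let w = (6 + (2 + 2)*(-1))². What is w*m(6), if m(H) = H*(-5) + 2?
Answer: -112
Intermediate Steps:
w = 4 (w = (6 + 4*(-1))² = (6 - 4)² = 2² = 4)
m(H) = 2 - 5*H (m(H) = -5*H + 2 = 2 - 5*H)
w*m(6) = 4*(2 - 5*6) = 4*(2 - 30) = 4*(-28) = -112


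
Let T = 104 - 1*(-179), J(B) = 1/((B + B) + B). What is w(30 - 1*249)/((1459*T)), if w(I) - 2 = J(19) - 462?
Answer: -26219/23535129 ≈ -0.0011140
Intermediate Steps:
J(B) = 1/(3*B) (J(B) = 1/(2*B + B) = 1/(3*B))
w(I) = -26219/57 (w(I) = 2 + ((1/3)/19 - 462) = 2 + ((1/3)*(1/19) - 462) = 2 + (1/57 - 462) = 2 - 26333/57 = -26219/57)
T = 283 (T = 104 + 179 = 283)
w(30 - 1*249)/((1459*T)) = -26219/(57*(1459*283)) = -26219/57/412897 = -26219/57*1/412897 = -26219/23535129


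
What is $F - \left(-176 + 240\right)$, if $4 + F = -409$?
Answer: $-477$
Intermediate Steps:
$F = -413$ ($F = -4 - 409 = -413$)
$F - \left(-176 + 240\right) = -413 - \left(-176 + 240\right) = -413 - 64 = -477$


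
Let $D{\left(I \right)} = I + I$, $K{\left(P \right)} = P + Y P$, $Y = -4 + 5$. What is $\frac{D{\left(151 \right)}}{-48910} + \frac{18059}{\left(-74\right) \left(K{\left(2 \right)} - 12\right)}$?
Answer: $\frac{441543453}{14477360} \approx 30.499$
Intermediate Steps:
$Y = 1$
$K{\left(P \right)} = 2 P$ ($K{\left(P \right)} = P + 1 P = P + P = 2 P$)
$D{\left(I \right)} = 2 I$
$\frac{D{\left(151 \right)}}{-48910} + \frac{18059}{\left(-74\right) \left(K{\left(2 \right)} - 12\right)} = \frac{2 \cdot 151}{-48910} + \frac{18059}{\left(-74\right) \left(2 \cdot 2 - 12\right)} = 302 \left(- \frac{1}{48910}\right) + \frac{18059}{\left(-74\right) \left(4 - 12\right)} = - \frac{151}{24455} + \frac{18059}{\left(-74\right) \left(-8\right)} = - \frac{151}{24455} + \frac{18059}{592} = \frac{441543453}{14477360}$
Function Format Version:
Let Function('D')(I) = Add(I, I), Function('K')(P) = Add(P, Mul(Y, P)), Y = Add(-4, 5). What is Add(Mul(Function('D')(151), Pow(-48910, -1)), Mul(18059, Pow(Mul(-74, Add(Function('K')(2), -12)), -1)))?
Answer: Rational(441543453, 14477360) ≈ 30.499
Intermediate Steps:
Y = 1
Function('K')(P) = Mul(2, P) (Function('K')(P) = Add(P, Mul(1, P)) = Add(P, P) = Mul(2, P))
Function('D')(I) = Mul(2, I)
Add(Mul(Function('D')(151), Pow(-48910, -1)), Mul(18059, Pow(Mul(-74, Add(Function('K')(2), -12)), -1))) = Add(Mul(Mul(2, 151), Pow(-48910, -1)), Mul(18059, Pow(Mul(-74, Add(Mul(2, 2), -12)), -1))) = Add(Mul(302, Rational(-1, 48910)), Mul(18059, Pow(Mul(-74, Add(4, -12)), -1))) = Add(Rational(-151, 24455), Mul(18059, Pow(Mul(-74, -8), -1))) = Add(Rational(-151, 24455), Mul(18059, Pow(592, -1))) = Add(Rational(-151, 24455), Mul(18059, Rational(1, 592))) = Add(Rational(-151, 24455), Rational(18059, 592)) = Rational(441543453, 14477360)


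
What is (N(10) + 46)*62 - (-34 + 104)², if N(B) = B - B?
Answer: -2048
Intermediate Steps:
N(B) = 0
(N(10) + 46)*62 - (-34 + 104)² = (0 + 46)*62 - (-34 + 104)² = 46*62 - 1*70² = 2852 - 1*4900 = 2852 - 4900 = -2048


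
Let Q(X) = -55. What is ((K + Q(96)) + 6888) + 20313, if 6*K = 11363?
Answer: 174239/6 ≈ 29040.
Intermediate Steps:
K = 11363/6 (K = (⅙)*11363 = 11363/6 ≈ 1893.8)
((K + Q(96)) + 6888) + 20313 = ((11363/6 - 55) + 6888) + 20313 = (11033/6 + 6888) + 20313 = 52361/6 + 20313 = 174239/6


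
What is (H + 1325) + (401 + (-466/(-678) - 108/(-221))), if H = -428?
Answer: 97332967/74919 ≈ 1299.2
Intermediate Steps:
(H + 1325) + (401 + (-466/(-678) - 108/(-221))) = (-428 + 1325) + (401 + (-466/(-678) - 108/(-221))) = 897 + (401 + (-466*(-1/678) - 108*(-1/221))) = 897 + (401 + (233/339 + 108/221)) = 897 + (401 + 88105/74919) = 897 + 30130624/74919 = 97332967/74919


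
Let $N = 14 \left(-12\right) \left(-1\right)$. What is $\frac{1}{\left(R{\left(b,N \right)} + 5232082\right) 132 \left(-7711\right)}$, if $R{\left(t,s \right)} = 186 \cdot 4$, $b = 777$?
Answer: $- \frac{1}{5326242409752} \approx -1.8775 \cdot 10^{-13}$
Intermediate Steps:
$N = 168$ ($N = \left(-168\right) \left(-1\right) = 168$)
$R{\left(t,s \right)} = 744$
$\frac{1}{\left(R{\left(b,N \right)} + 5232082\right) 132 \left(-7711\right)} = \frac{1}{\left(744 + 5232082\right) 132 \left(-7711\right)} = \frac{1}{5232826 \left(-1017852\right)} = \frac{1}{5232826} \left(- \frac{1}{1017852}\right) = - \frac{1}{5326242409752}$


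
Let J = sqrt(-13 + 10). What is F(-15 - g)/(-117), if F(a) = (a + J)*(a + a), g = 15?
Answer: -200/13 + 20*I*sqrt(3)/39 ≈ -15.385 + 0.88823*I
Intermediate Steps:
J = I*sqrt(3) (J = sqrt(-3) = I*sqrt(3) ≈ 1.732*I)
F(a) = 2*a*(a + I*sqrt(3)) (F(a) = (a + I*sqrt(3))*(a + a) = (a + I*sqrt(3))*(2*a) = 2*a*(a + I*sqrt(3)))
F(-15 - g)/(-117) = (2*(-15 - 1*15)*((-15 - 1*15) + I*sqrt(3)))/(-117) = (2*(-15 - 15)*((-15 - 15) + I*sqrt(3)))*(-1/117) = (2*(-30)*(-30 + I*sqrt(3)))*(-1/117) = (1800 - 60*I*sqrt(3))*(-1/117) = -200/13 + 20*I*sqrt(3)/39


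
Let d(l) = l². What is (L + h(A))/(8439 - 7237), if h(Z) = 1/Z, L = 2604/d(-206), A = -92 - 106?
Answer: 118289/2524899564 ≈ 4.6849e-5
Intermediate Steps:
A = -198
L = 651/10609 (L = 2604/((-206)²) = 2604/42436 = 2604*(1/42436) = 651/10609 ≈ 0.061363)
h(Z) = 1/Z
(L + h(A))/(8439 - 7237) = (651/10609 + 1/(-198))/(8439 - 7237) = (651/10609 - 1/198)/1202 = (118289/2100582)*(1/1202) = 118289/2524899564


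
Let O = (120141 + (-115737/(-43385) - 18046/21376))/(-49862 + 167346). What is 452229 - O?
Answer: 1071135374566437713/2368573879040 ≈ 4.5223e+5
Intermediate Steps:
O = 2422177942447/2368573879040 (O = (120141 + (-115737*(-1/43385) - 18046*1/21376))/117484 = (120141 + (115737/43385 - 9023/10688))*(1/117484) = (120141 + 845534201/463698880)*(1/117484) = (55710092676281/463698880)*(1/117484) = 2422177942447/2368573879040 ≈ 1.0226)
452229 - O = 452229 - 1*2422177942447/2368573879040 = 452229 - 2422177942447/2368573879040 = 1071135374566437713/2368573879040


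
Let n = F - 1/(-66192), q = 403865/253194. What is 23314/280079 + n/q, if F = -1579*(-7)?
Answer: 8647162049427914137/1247874810055720 ≈ 6929.5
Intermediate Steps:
q = 403865/253194 (q = 403865*(1/253194) = 403865/253194 ≈ 1.5951)
F = 11053
n = 731620177/66192 (n = 11053 - 1/(-66192) = 11053 - 1*(-1/66192) = 11053 + 1/66192 = 731620177/66192 ≈ 11053.)
23314/280079 + n/q = 23314/280079 + 731620177/(66192*(403865/253194)) = 23314*(1/280079) + (731620177/66192)*(253194/403865) = 23314/280079 + 30873639849223/4455438680 = 8647162049427914137/1247874810055720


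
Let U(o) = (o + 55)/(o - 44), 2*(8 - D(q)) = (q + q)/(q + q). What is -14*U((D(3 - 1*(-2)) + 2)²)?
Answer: -8134/185 ≈ -43.968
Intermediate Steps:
D(q) = 15/2 (D(q) = 8 - (q + q)/(2*(q + q)) = 8 - 2*q/(2*(2*q)) = 8 - 2*q*1/(2*q)/2 = 8 - ½*1 = 8 - ½ = 15/2)
U(o) = (55 + o)/(-44 + o)
-14*U((D(3 - 1*(-2)) + 2)²) = -14*(55 + (15/2 + 2)²)/(-44 + (15/2 + 2)²) = -14*(55 + (19/2)²)/(-44 + (19/2)²) = -14*(55 + 361/4)/(-44 + 361/4) = -14*581/(185/4*4) = -56*581/(185*4) = -14*581/185 = -8134/185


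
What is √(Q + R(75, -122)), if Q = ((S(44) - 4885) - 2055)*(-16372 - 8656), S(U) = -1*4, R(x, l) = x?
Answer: √173794507 ≈ 13183.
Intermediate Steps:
S(U) = -4
Q = 173794432 (Q = ((-4 - 4885) - 2055)*(-16372 - 8656) = (-4889 - 2055)*(-25028) = -6944*(-25028) = 173794432)
√(Q + R(75, -122)) = √(173794432 + 75) = √173794507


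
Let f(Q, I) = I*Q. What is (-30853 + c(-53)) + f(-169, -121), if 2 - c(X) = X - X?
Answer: -10402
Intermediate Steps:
c(X) = 2 (c(X) = 2 - (X - X) = 2 - 1*0 = 2 + 0 = 2)
(-30853 + c(-53)) + f(-169, -121) = (-30853 + 2) - 121*(-169) = -30851 + 20449 = -10402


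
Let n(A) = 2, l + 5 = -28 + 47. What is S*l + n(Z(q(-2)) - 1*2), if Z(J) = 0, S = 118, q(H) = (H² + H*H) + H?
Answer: 1654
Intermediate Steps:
q(H) = H + 2*H² (q(H) = (H² + H²) + H = 2*H² + H = H + 2*H²)
l = 14 (l = -5 + (-28 + 47) = -5 + 19 = 14)
S*l + n(Z(q(-2)) - 1*2) = 118*14 + 2 = 1652 + 2 = 1654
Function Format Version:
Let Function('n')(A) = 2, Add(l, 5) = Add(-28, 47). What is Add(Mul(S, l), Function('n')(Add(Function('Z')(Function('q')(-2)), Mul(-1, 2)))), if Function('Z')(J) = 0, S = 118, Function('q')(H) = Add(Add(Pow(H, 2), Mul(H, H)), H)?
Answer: 1654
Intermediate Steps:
Function('q')(H) = Add(H, Mul(2, Pow(H, 2))) (Function('q')(H) = Add(Add(Pow(H, 2), Pow(H, 2)), H) = Add(Mul(2, Pow(H, 2)), H) = Add(H, Mul(2, Pow(H, 2))))
l = 14 (l = Add(-5, Add(-28, 47)) = Add(-5, 19) = 14)
Add(Mul(S, l), Function('n')(Add(Function('Z')(Function('q')(-2)), Mul(-1, 2)))) = Add(Mul(118, 14), 2) = Add(1652, 2) = 1654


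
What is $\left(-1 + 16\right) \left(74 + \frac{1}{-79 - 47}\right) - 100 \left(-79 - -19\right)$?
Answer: $\frac{298615}{42} \approx 7109.9$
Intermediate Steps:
$\left(-1 + 16\right) \left(74 + \frac{1}{-79 - 47}\right) - 100 \left(-79 - -19\right) = 15 \left(74 + \frac{1}{-126}\right) - 100 \left(-79 + 19\right) = 15 \left(74 - \frac{1}{126}\right) - -6000 = 15 \cdot \frac{9323}{126} + 6000 = \frac{46615}{42} + 6000 = \frac{298615}{42}$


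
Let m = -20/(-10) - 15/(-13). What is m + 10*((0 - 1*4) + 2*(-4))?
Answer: -1519/13 ≈ -116.85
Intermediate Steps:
m = 41/13 (m = -20*(-⅒) - 15*(-1/13) = 2 + 15/13 = 41/13 ≈ 3.1538)
m + 10*((0 - 1*4) + 2*(-4)) = 41/13 + 10*((0 - 1*4) + 2*(-4)) = 41/13 + 10*((0 - 4) - 8) = 41/13 + 10*(-4 - 8) = 41/13 + 10*(-12) = 41/13 - 120 = -1519/13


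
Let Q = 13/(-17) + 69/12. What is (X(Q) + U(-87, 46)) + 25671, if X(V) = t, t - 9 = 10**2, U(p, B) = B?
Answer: 25826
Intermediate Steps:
Q = 339/68 (Q = 13*(-1/17) + 69*(1/12) = -13/17 + 23/4 = 339/68 ≈ 4.9853)
t = 109 (t = 9 + 10**2 = 9 + 100 = 109)
X(V) = 109
(X(Q) + U(-87, 46)) + 25671 = (109 + 46) + 25671 = 155 + 25671 = 25826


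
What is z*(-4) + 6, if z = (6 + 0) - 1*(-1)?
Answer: -22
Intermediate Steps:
z = 7 (z = 6 + 1 = 7)
z*(-4) + 6 = 7*(-4) + 6 = -28 + 6 = -22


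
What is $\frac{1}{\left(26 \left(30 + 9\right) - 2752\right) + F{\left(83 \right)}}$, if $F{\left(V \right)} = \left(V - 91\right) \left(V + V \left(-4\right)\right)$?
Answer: $\frac{1}{254} \approx 0.003937$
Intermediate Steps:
$F{\left(V \right)} = - 3 V \left(-91 + V\right)$ ($F{\left(V \right)} = \left(-91 + V\right) \left(V - 4 V\right) = \left(-91 + V\right) \left(- 3 V\right) = - 3 V \left(-91 + V\right)$)
$\frac{1}{\left(26 \left(30 + 9\right) - 2752\right) + F{\left(83 \right)}} = \frac{1}{\left(26 \left(30 + 9\right) - 2752\right) + 3 \cdot 83 \left(91 - 83\right)} = \frac{1}{\left(26 \cdot 39 - 2752\right) + 3 \cdot 83 \left(91 - 83\right)} = \frac{1}{\left(1014 - 2752\right) + 3 \cdot 83 \cdot 8} = \frac{1}{-1738 + 1992} = \frac{1}{254}$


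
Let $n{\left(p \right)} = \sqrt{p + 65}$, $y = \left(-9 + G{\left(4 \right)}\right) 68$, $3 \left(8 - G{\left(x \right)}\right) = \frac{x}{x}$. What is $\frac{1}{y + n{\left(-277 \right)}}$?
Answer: $- \frac{204}{18973} - \frac{9 i \sqrt{53}}{37946} \approx -0.010752 - 0.0017267 i$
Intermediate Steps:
$G{\left(x \right)} = \frac{23}{3}$ ($G{\left(x \right)} = 8 - \frac{x \frac{1}{x}}{3} = 8 - \frac{1}{3} = \frac{23}{3}$)
$y = - \frac{272}{3}$ ($y = \left(-9 + \frac{23}{3}\right) 68 = \left(- \frac{4}{3}\right) 68 = - \frac{272}{3} \approx -90.667$)
$n{\left(p \right)} = \sqrt{65 + p}$
$\frac{1}{y + n{\left(-277 \right)}} = \frac{1}{- \frac{272}{3} + \sqrt{65 - 277}} = \frac{1}{- \frac{272}{3} + \sqrt{-212}} = \frac{1}{- \frac{272}{3} + 2 i \sqrt{53}}$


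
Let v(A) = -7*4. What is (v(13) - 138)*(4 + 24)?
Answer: -4648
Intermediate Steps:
v(A) = -28
(v(13) - 138)*(4 + 24) = (-28 - 138)*(4 + 24) = -166*28 = -4648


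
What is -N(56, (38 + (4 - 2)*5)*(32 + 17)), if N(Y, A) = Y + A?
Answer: -2408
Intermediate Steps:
N(Y, A) = A + Y
-N(56, (38 + (4 - 2)*5)*(32 + 17)) = -((38 + (4 - 2)*5)*(32 + 17) + 56) = -((38 + 2*5)*49 + 56) = -((38 + 10)*49 + 56) = -(48*49 + 56) = -(2352 + 56) = -1*2408 = -2408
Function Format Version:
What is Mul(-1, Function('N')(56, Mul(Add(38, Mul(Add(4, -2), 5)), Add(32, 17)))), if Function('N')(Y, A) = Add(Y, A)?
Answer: -2408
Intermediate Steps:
Function('N')(Y, A) = Add(A, Y)
Mul(-1, Function('N')(56, Mul(Add(38, Mul(Add(4, -2), 5)), Add(32, 17)))) = Mul(-1, Add(Mul(Add(38, Mul(Add(4, -2), 5)), Add(32, 17)), 56)) = Mul(-1, Add(Mul(Add(38, Mul(2, 5)), 49), 56)) = Mul(-1, Add(Mul(Add(38, 10), 49), 56)) = Mul(-1, Add(Mul(48, 49), 56)) = Mul(-1, Add(2352, 56)) = Mul(-1, 2408) = -2408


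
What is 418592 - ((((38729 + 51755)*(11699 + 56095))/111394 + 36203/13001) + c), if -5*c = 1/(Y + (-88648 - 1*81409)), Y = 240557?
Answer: 92789140048348829197/255251135692500 ≈ 3.6352e+5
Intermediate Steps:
c = -1/352500 (c = -1/(5*(240557 + (-88648 - 1*81409))) = -1/(5*(240557 + (-88648 - 81409))) = -1/(5*(240557 - 170057)) = -1/5/70500 = -1/5*1/70500 = -1/352500 ≈ -2.8369e-6)
418592 - ((((38729 + 51755)*(11699 + 56095))/111394 + 36203/13001) + c) = 418592 - ((((38729 + 51755)*(11699 + 56095))/111394 + 36203/13001) - 1/352500) = 418592 - (((90484*67794)*(1/111394) + 36203*(1/13001)) - 1/352500) = 418592 - ((6134272296*(1/111394) + 36203/13001) - 1/352500) = 418592 - ((3067136148/55697 + 36203/13001) - 1/352500) = 418592 - (39877853458639/724116697 - 1/352500) = 418592 - 1*14056943343446130803/255251135692500 = 418592 - 14056943343446130803/255251135692500 = 92789140048348829197/255251135692500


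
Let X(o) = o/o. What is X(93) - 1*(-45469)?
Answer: 45470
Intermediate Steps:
X(o) = 1
X(93) - 1*(-45469) = 1 - 1*(-45469) = 1 + 45469 = 45470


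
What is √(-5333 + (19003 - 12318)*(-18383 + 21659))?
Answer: √21894727 ≈ 4679.2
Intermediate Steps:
√(-5333 + (19003 - 12318)*(-18383 + 21659)) = √(-5333 + 6685*3276) = √(-5333 + 21900060) = √21894727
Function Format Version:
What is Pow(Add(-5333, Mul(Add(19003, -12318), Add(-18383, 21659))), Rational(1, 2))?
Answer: Pow(21894727, Rational(1, 2)) ≈ 4679.2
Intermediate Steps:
Pow(Add(-5333, Mul(Add(19003, -12318), Add(-18383, 21659))), Rational(1, 2)) = Pow(Add(-5333, Mul(6685, 3276)), Rational(1, 2)) = Pow(Add(-5333, 21900060), Rational(1, 2)) = Pow(21894727, Rational(1, 2))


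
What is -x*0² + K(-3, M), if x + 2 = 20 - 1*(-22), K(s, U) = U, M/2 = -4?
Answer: -8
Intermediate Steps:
M = -8 (M = 2*(-4) = -8)
x = 40 (x = -2 + (20 - 1*(-22)) = -2 + (20 + 22) = -2 + 42 = 40)
-x*0² + K(-3, M) = -1*40*0² - 8 = -40*0 - 8 = 0 - 8 = -8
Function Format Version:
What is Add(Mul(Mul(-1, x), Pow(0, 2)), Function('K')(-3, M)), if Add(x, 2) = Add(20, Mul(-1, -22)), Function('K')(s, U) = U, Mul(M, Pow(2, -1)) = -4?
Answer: -8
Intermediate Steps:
M = -8 (M = Mul(2, -4) = -8)
x = 40 (x = Add(-2, Add(20, Mul(-1, -22))) = Add(-2, Add(20, 22)) = Add(-2, 42) = 40)
Add(Mul(Mul(-1, x), Pow(0, 2)), Function('K')(-3, M)) = Add(Mul(Mul(-1, 40), Pow(0, 2)), -8) = Add(Mul(-40, 0), -8) = Add(0, -8) = -8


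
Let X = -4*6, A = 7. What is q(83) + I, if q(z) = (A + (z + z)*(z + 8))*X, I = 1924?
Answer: -360788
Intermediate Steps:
X = -24
q(z) = -168 - 48*z*(8 + z) (q(z) = (7 + (z + z)*(z + 8))*(-24) = (7 + (2*z)*(8 + z))*(-24) = (7 + 2*z*(8 + z))*(-24) = -168 - 48*z*(8 + z))
q(83) + I = (-168 - 384*83 - 48*83²) + 1924 = (-168 - 31872 - 48*6889) + 1924 = (-168 - 31872 - 330672) + 1924 = -362712 + 1924 = -360788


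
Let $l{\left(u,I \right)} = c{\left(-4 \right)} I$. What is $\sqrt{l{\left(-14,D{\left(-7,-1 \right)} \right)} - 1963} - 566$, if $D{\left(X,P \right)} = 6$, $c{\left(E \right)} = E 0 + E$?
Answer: $-566 + i \sqrt{1987} \approx -566.0 + 44.576 i$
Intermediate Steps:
$c{\left(E \right)} = E$ ($c{\left(E \right)} = 0 + E = E$)
$l{\left(u,I \right)} = - 4 I$
$\sqrt{l{\left(-14,D{\left(-7,-1 \right)} \right)} - 1963} - 566 = \sqrt{\left(-4\right) 6 - 1963} - 566 = \sqrt{-24 - 1963} - 566 = \sqrt{-1987} - 566 = i \sqrt{1987} - 566 = -566 + i \sqrt{1987}$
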